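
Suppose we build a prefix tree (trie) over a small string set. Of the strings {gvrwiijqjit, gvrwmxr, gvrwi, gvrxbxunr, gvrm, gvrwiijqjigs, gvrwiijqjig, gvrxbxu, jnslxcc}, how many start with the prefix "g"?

8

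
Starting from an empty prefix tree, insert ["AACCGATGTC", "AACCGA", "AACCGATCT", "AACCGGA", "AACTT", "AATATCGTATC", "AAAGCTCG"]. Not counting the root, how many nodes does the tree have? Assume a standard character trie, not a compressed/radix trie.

31

For each word, the new-node count is its length minus the longest prefix already in the trie:
  "AACCGATGTC" → 10 new (A, A, C, C, G, A, T, G, T, C)
  "AACCGA" → prefix "AACCGA" already present; 0 new (none)
  "AACCGATCT" → prefix "AACCGAT" already present; 2 new (C, T)
  "AACCGGA" → prefix "AACCG" already present; 2 new (G, A)
  "AACTT" → prefix "AAC" already present; 2 new (T, T)
  "AATATCGTATC" → prefix "AA" already present; 9 new (T, A, T, C, G, T, A, T, C)
  "AAAGCTCG" → prefix "AA" already present; 6 new (A, G, C, T, C, G)
Total nodes = 10 + 0 + 2 + 2 + 2 + 9 + 6 = 31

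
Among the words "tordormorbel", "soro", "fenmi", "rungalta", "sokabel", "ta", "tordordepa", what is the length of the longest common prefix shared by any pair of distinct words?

6

The deepest shared node is where two words last agree before diverging.
"tordordepa" and "tordormorbel" agree on "tordor" (6 characters) before diverging; nothing deeper is shared.
Longest shared-prefix length: 6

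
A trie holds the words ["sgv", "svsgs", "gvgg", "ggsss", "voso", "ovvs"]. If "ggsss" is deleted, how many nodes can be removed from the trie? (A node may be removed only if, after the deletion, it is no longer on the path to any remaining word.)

4

After clearing the end-marker at "ggsss", prune upward until reaching a node still needed by another word.
The suffix "gsss" (4 nodes) is used only by "ggsss"; the node for "g" still has the child "v", so pruning stops there.
Nodes removed: 4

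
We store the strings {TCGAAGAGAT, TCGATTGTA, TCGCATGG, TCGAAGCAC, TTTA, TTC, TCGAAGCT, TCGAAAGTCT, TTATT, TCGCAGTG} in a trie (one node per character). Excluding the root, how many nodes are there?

39

Trace insertions, counting only characters that open a new branch:
  "TCGAAGAGAT" → 10 new (T, C, G, A, A, G, A, G, A, T)
  "TCGATTGTA" → prefix "TCGA" already present; 5 new (T, T, G, T, A)
  "TCGCATGG" → prefix "TCG" already present; 5 new (C, A, T, G, G)
  "TCGAAGCAC" → prefix "TCGAAG" already present; 3 new (C, A, C)
  "TTTA" → prefix "T" already present; 3 new (T, T, A)
  "TTC" → prefix "TT" already present; 1 new (C)
  "TCGAAGCT" → prefix "TCGAAGC" already present; 1 new (T)
  "TCGAAAGTCT" → prefix "TCGAA" already present; 5 new (A, G, T, C, T)
  "TTATT" → prefix "TT" already present; 3 new (A, T, T)
  "TCGCAGTG" → prefix "TCGCA" already present; 3 new (G, T, G)
Total nodes = 10 + 5 + 5 + 3 + 3 + 1 + 1 + 5 + 3 + 3 = 39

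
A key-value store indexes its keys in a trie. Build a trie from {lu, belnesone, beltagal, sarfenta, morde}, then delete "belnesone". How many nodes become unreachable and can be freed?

A node on "belnesone"'s path can go only if nothing else ends at it or branches off below it.
The suffix "nesone" (6 nodes) is used only by "belnesone"; the node for "bel" still has the child "t", so pruning stops there.
Nodes removed: 6

6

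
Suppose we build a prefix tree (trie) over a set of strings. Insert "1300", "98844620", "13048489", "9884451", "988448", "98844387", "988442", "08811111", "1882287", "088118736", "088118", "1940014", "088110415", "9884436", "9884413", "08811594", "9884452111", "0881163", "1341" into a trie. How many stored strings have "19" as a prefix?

1

Traverse to the node for "19", then collect every word in that subtree.
Words under "19": 1940014
Count: 1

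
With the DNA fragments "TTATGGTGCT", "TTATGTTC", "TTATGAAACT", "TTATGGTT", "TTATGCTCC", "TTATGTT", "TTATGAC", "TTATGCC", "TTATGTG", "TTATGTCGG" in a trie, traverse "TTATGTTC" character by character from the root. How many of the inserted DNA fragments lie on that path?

2

Traverse "TTATGTTC" character by character; count nodes along the way that are marked as word ends.
Prefixes of the query that are stored words: "TTATGTT", "TTATGTTC"
Count: 2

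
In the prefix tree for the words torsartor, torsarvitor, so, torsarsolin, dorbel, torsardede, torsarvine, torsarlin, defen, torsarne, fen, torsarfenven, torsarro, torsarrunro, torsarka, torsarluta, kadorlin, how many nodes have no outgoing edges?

17

Leaves are exactly the stored words that no other stored word extends.
Those words: "defen", "dorbel", "fen", "kadorlin", "so", "torsardede", "torsarfenven", "torsarka", "torsarlin", "torsarluta", "torsarne", "torsarro", "torsarrunro", "torsarsolin", "torsartor", "torsarvine", "torsarvitor"
Leaf count: 17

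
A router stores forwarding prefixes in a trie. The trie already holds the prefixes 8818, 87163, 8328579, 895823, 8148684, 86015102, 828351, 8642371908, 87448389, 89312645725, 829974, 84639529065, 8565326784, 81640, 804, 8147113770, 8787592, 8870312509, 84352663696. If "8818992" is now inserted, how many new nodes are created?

"8818" is already a path in the trie; the remaining "992" must be added.
New nodes needed: |"8818992"| − 4 = 7 − 4 = 3.

3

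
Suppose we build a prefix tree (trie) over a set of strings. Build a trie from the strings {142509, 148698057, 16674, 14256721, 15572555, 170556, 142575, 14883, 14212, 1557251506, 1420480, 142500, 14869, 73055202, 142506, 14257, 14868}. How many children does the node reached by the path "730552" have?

Walk "730552" from the root, arriving at one node.
Characters that immediately follow "730552" among the stored strings: {0}.
That node has 1 child edge.

1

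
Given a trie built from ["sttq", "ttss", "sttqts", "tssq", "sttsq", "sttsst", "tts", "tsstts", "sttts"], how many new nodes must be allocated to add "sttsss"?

The longest prefix of "sttsss" already in the trie is "sttss" (length 5).
So 6 − 5 = 1 new nodes.

1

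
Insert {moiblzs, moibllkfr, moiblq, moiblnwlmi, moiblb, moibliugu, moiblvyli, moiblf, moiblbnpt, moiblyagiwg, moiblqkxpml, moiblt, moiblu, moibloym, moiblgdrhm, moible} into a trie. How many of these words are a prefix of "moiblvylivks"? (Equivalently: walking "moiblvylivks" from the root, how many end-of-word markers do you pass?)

Traverse "moiblvylivks" character by character; count nodes along the way that are marked as word ends.
Prefixes of the query that are stored words: "moiblvyli"
Count: 1

1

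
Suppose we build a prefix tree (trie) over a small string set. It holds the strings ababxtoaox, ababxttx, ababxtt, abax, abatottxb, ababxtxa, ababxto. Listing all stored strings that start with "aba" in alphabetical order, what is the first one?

ababxto

Filter for "aba…" and sort: "ababxto", "ababxtoaox", "ababxtt", "ababxttx", "ababxtxa", "abatottxb", "abax"
Position 1: ababxto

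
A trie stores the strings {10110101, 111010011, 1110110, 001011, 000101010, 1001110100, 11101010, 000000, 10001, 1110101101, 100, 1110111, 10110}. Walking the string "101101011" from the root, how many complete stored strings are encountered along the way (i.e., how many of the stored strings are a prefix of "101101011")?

Walk "101101011" from the root; an end-of-word marker is hit whenever a stored word is a prefix of "101101011".
Prefixes of the query that are stored words: "10110", "10110101"
Count: 2

2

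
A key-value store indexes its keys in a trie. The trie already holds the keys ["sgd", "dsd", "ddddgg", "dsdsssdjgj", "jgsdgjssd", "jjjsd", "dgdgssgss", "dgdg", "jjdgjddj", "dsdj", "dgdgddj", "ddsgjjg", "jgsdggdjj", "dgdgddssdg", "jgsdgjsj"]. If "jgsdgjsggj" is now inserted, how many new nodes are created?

3

The longest prefix of "jgsdgjsggj" already in the trie is "jgsdgjs" (length 7).
So 10 − 7 = 3 new nodes.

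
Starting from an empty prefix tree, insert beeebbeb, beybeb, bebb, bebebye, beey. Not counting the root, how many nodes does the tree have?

Trie structure (* marks end of a word):
(root)
└─ b
   └─ e
      ├─ b
      │  ├─ b *
      │  └─ e
      │     └─ b
      │        └─ y
      │           └─ e *
      ├─ e
      │  ├─ e
      │  │  └─ b
      │  │     └─ b
      │  │        └─ e
      │  │           └─ b *
      │  └─ y *
      └─ y
         └─ b
            └─ e
               └─ b *
Counting every labelled node above: 19.

19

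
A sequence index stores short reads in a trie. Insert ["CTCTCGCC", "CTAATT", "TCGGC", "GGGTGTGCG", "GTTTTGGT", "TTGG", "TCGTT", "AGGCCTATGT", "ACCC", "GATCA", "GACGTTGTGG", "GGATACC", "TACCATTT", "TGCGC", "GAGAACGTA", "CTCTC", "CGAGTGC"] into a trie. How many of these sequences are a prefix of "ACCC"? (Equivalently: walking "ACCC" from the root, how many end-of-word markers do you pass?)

Check each prefix of "ACCC" against the stored set — each match is an end-marker on the path.
Prefixes of the query that are stored words: "ACCC"
Count: 1

1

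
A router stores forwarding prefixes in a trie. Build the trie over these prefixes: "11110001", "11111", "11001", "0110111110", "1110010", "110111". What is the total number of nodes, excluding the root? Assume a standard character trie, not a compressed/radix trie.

Trie structure (* marks end of a word):
(root)
├─ 0
│  └─ 1
│     └─ 1
│        └─ 0
│           └─ 1
│              └─ 1
│                 └─ 1
│                    └─ 1
│                       └─ 1
│                          └─ 0 *
└─ 1
   └─ 1
      ├─ 0
      │  ├─ 0
      │  │  └─ 1 *
      │  └─ 1
      │     └─ 1
      │        └─ 1 *
      └─ 1
         ├─ 0
         │  └─ 0
         │     └─ 1
         │        └─ 0 *
         └─ 1
            ├─ 0
            │  └─ 0
            │     └─ 0
            │        └─ 1 *
            └─ 1 *
Counting every labelled node above: 29.

29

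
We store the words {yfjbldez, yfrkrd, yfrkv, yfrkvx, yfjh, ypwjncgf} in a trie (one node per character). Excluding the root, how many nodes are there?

For each word, the new-node count is its length minus the longest prefix already in the trie:
  "yfjbldez" → 8 new (y, f, j, b, l, d, e, z)
  "yfrkrd" → prefix "yf" already present; 4 new (r, k, r, d)
  "yfrkv" → prefix "yfrk" already present; 1 new (v)
  "yfrkvx" → prefix "yfrkv" already present; 1 new (x)
  "yfjh" → prefix "yfj" already present; 1 new (h)
  "ypwjncgf" → prefix "y" already present; 7 new (p, w, j, n, c, g, f)
Total nodes = 8 + 4 + 1 + 1 + 1 + 7 = 22

22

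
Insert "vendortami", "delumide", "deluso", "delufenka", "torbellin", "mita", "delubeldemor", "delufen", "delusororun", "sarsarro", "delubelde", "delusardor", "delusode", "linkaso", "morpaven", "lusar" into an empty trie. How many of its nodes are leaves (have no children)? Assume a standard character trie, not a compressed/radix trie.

13

A leaf is a node with no children — equivalently, the end of a word that is not a proper prefix of any other stored word.
Those words: "delubeldemor", "delufenka", "delumide", "delusardor", "delusode", "delusororun", "linkaso", "lusar", "mita", "morpaven", "sarsarro", "torbellin", "vendortami"
Leaf count: 13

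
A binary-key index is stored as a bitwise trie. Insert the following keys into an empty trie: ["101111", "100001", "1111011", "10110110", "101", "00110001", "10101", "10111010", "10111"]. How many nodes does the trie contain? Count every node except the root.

33

Trie structure (* marks end of a word):
(root)
├─ 0
│  └─ 0
│     └─ 1
│        └─ 1
│           └─ 0
│              └─ 0
│                 └─ 0
│                    └─ 1 *
└─ 1
   ├─ 0
   │  ├─ 0
   │  │  └─ 0
   │  │     └─ 0
   │  │        └─ 1 *
   │  └─ 1 *
   │     ├─ 0
   │     │  └─ 1 *
   │     └─ 1
   │        ├─ 0
   │        │  └─ 1
   │        │     └─ 1
   │        │        └─ 0 *
   │        └─ 1 *
   │           ├─ 0
   │           │  └─ 1
   │           │     └─ 0 *
   │           └─ 1 *
   └─ 1
      └─ 1
         └─ 1
            └─ 0
               └─ 1
                  └─ 1 *
Counting every labelled node above: 33.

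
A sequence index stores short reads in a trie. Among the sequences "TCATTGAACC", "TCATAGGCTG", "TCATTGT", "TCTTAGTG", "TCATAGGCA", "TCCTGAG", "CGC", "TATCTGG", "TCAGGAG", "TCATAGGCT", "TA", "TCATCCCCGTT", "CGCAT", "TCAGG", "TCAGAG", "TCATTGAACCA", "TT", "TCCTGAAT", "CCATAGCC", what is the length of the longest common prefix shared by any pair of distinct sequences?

10

The deepest shared node is where two words last agree before diverging.
e.g. "TCATTGAACC" and "TCATTGAACCA" share the prefix "TCATTGAACC" of length 10; no pair shares a longer one.
Longest shared-prefix length: 10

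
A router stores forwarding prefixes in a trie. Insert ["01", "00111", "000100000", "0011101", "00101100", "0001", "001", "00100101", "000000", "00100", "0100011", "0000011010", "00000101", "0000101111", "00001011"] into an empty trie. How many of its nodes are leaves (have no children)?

Leaves are exactly the stored words that no other stored word extends.
Those words: "000000", "00000101", "0000011010", "0000101111", "000100000", "00100101", "00101100", "0011101", "0100011"
Leaf count: 9

9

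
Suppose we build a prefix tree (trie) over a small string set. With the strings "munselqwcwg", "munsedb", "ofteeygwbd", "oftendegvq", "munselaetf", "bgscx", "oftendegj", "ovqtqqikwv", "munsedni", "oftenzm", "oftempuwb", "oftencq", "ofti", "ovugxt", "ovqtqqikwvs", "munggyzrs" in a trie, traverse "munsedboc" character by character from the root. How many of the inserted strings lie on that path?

Walk "munsedboc" from the root; an end-of-word marker is hit whenever a stored word is a prefix of "munsedboc".
Prefixes of the query that are stored words: "munsedb"
Count: 1

1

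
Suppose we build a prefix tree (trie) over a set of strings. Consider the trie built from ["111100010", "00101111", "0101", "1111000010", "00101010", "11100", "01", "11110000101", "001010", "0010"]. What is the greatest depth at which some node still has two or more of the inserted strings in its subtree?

The deepest shared node is where two words last agree before diverging.
"1111000010" and "11110000101" agree on "1111000010" (10 characters) before diverging; nothing deeper is shared.
Longest shared-prefix length: 10

10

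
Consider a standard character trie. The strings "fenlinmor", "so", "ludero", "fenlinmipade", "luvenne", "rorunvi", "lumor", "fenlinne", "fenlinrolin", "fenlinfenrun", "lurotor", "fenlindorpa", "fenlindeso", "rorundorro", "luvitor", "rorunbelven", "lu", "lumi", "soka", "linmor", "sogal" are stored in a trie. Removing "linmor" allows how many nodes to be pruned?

After clearing the end-marker at "linmor", prune upward until reaching a node still needed by another word.
The suffix "inmor" (5 nodes) is used only by "linmor"; the node for "l" still has the child "u", so pruning stops there.
Nodes removed: 5

5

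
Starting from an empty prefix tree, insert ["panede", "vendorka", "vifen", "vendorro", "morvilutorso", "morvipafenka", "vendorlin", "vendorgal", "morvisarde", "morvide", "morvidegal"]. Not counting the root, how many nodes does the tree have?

55

Insert word by word; a character creates a node only if that edge doesn't already exist:
  "panede" → 6 new (p, a, n, e, d, e)
  "vendorka" → 8 new (v, e, n, d, o, r, k, a)
  "vifen" → prefix "v" already present; 4 new (i, f, e, n)
  "vendorro" → prefix "vendor" already present; 2 new (r, o)
  "morvilutorso" → 12 new (m, o, r, v, i, l, u, t, o, r, s, o)
  "morvipafenka" → prefix "morvi" already present; 7 new (p, a, f, e, n, k, a)
  "vendorlin" → prefix "vendor" already present; 3 new (l, i, n)
  "vendorgal" → prefix "vendor" already present; 3 new (g, a, l)
  "morvisarde" → prefix "morvi" already present; 5 new (s, a, r, d, e)
  "morvide" → prefix "morvi" already present; 2 new (d, e)
  "morvidegal" → prefix "morvide" already present; 3 new (g, a, l)
Total nodes = 6 + 8 + 4 + 2 + 12 + 7 + 3 + 3 + 5 + 2 + 3 = 55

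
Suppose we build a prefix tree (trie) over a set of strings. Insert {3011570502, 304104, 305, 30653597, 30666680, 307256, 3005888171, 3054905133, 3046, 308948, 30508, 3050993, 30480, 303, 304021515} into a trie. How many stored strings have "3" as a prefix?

15

Traverse to the node for "3", then collect every word in that subtree.
Words under "3": 3005888171, 3011570502, 303, 304021515, 304104, 3046, 30480, 305, 30508, 3050993, 3054905133, 30653597, 30666680, 307256, 308948
Count: 15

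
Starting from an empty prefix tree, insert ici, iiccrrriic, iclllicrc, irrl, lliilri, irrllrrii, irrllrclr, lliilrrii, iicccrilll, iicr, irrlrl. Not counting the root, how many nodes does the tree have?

Count nodes per top-level branch (shared prefixes stored once):
  'i'-branch (ici, iclllicrc, iicccrilll, iiccrrriic, iicr, irrl, irrllrclr, irrllrrii, irrlrl): 39 nodes
  'l'-branch (lliilri, lliilrrii): 10 nodes
Sum: 49

49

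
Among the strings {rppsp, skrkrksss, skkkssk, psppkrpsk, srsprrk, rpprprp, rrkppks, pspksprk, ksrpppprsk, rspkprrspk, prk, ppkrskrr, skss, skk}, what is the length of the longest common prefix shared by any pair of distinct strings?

The deepest shared node is where two words last agree before diverging.
e.g. "pspksprk" and "psppkrpsk" share the prefix "psp" of length 3; no pair shares a longer one.
Longest shared-prefix length: 3

3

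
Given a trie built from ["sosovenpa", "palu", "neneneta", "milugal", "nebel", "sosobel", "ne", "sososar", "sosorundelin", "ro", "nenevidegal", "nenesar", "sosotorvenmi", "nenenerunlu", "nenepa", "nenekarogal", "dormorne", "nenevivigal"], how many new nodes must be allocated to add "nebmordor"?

Walking "nebmordor" from the root, the first 3 characters ("neb") follow existing edges; "m" is the first miss.
New nodes needed: |"nebmordor"| − 3 = 9 − 3 = 6.

6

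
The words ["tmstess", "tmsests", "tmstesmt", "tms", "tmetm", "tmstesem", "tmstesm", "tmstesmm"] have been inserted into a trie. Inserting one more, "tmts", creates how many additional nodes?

"tm" is already a path in the trie; the remaining "ts" must be added.
New nodes needed: |"tmts"| − 2 = 4 − 2 = 2.

2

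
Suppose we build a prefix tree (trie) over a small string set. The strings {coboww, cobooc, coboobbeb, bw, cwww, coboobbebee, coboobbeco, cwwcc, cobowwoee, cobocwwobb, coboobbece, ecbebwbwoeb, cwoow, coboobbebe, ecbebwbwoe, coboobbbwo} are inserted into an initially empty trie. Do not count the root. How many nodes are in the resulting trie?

50

Count nodes per top-level branch (shared prefixes stored once):
  'b'-branch (bw): 2 nodes
  'c'-branch (cobocwwobb, coboobbbwo, coboobbeb, coboobbebe, coboobbebee, coboobbece, coboobbeco, cobooc, coboww, cobowwoee, cwoow, cwwcc, cwww): 37 nodes
  'e'-branch (ecbebwbwoe, ecbebwbwoeb): 11 nodes
Sum: 50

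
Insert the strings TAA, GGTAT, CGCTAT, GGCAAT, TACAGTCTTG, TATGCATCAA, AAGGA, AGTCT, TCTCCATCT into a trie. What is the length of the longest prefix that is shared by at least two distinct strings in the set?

2

Equivalently: take the maximum, over all pairs, of their longest common prefix length.
e.g. "GGCAAT" and "GGTAT" share the prefix "GG" of length 2; no pair shares a longer one.
Longest shared-prefix length: 2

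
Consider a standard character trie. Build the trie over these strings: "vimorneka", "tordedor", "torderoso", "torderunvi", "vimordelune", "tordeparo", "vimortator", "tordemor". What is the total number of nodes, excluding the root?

Trace insertions, counting only characters that open a new branch:
  "vimorneka" → 9 new (v, i, m, o, r, n, e, k, a)
  "tordedor" → 8 new (t, o, r, d, e, d, o, r)
  "torderoso" → prefix "torde" already present; 4 new (r, o, s, o)
  "torderunvi" → prefix "torder" already present; 4 new (u, n, v, i)
  "vimordelune" → prefix "vimor" already present; 6 new (d, e, l, u, n, e)
  "tordeparo" → prefix "torde" already present; 4 new (p, a, r, o)
  "vimortator" → prefix "vimor" already present; 5 new (t, a, t, o, r)
  "tordemor" → prefix "torde" already present; 3 new (m, o, r)
Total nodes = 9 + 8 + 4 + 4 + 6 + 4 + 5 + 3 = 43

43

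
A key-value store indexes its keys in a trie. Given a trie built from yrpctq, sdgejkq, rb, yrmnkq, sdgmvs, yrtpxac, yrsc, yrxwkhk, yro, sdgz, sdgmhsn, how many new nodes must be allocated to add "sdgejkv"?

1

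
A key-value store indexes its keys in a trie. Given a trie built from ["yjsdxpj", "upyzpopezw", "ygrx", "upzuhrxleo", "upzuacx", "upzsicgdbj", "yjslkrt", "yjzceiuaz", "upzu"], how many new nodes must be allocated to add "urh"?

2

Walking "urh" from the root, the first 1 characters ("u") follow existing edges; "r" is the first miss.
So 3 − 1 = 2 new nodes.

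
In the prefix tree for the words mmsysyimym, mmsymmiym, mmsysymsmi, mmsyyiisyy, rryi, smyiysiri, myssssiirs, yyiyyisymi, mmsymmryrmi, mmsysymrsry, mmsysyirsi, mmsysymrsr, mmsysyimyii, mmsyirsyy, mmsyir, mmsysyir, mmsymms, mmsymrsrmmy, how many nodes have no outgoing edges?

A leaf is a node with no children — equivalently, the end of a word that is not a proper prefix of any other stored word.
Those words: "mmsyirsyy", "mmsymmiym", "mmsymmryrmi", "mmsymms", "mmsymrsrmmy", "mmsysyimyii", "mmsysyimym", "mmsysyirsi", "mmsysymrsry", "mmsysymsmi", "mmsyyiisyy", "myssssiirs", "rryi", "smyiysiri", "yyiyyisymi"
Leaf count: 15

15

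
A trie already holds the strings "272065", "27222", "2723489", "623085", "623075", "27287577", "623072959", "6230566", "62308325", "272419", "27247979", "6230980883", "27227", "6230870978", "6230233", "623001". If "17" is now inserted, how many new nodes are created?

2

Nothing in the trie begins with "1"; the whole of "17" is new.
2 − 0 = 2 new nodes.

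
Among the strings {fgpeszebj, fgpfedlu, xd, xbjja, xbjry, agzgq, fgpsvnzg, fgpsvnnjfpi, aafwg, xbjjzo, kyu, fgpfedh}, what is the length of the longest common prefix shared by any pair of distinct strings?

The deepest shared node is where two words last agree before diverging.
e.g. "fgpfedh" and "fgpfedlu" share the prefix "fgpfed" of length 6; no pair shares a longer one.
Longest shared-prefix length: 6

6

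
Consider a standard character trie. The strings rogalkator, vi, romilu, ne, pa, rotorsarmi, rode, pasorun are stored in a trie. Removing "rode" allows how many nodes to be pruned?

2

A node on "rode"'s path can go only if nothing else ends at it or branches off below it.
The suffix "de" (2 nodes) is used only by "rode"; the node for "ro" still has the child "g", so pruning stops there.
Nodes removed: 2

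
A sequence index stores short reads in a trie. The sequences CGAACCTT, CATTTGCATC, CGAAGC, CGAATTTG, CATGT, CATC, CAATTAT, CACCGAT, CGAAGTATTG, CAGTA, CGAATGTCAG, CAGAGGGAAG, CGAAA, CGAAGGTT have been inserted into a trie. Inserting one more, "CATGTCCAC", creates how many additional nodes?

4

"CATGT" is already a path in the trie; the remaining "CCAC" must be added.
So 9 − 5 = 4 new nodes.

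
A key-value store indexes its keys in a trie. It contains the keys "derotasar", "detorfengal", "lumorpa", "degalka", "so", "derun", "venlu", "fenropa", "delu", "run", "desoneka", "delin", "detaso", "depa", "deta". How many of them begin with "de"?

Traverse to the node for "de", then collect every word in that subtree.
Matches: "degalka", "delin", "delu", "depa", "derotasar", "derun", "desoneka", "deta", "detaso", "detorfengal"
Count: 10

10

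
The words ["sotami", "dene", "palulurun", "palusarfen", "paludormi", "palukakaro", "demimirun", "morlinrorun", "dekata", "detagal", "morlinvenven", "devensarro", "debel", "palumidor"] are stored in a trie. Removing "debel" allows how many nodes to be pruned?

3

A node on "debel"'s path can go only if nothing else ends at it or branches off below it.
The suffix "bel" (3 nodes) is used only by "debel"; the node for "de" still has the child "n", so pruning stops there.
Nodes removed: 3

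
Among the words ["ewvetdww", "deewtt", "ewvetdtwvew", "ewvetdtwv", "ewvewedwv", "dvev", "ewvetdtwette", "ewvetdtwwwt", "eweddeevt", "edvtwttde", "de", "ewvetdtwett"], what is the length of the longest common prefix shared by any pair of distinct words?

Equivalently: take the maximum, over all pairs, of their longest common prefix length.
"ewvetdtwett" and "ewvetdtwette" agree on "ewvetdtwett" (11 characters) before diverging; nothing deeper is shared.
Longest shared-prefix length: 11

11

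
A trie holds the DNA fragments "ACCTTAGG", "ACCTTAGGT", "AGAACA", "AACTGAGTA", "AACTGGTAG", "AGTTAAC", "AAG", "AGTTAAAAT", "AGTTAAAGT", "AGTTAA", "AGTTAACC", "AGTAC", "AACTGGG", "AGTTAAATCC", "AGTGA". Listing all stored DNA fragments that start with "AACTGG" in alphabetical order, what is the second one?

AACTGGTAG

DFS of the "AACTGG" subtree visits, in order: "AACTGGG", "AACTGGTAG"
Position 2: AACTGGTAG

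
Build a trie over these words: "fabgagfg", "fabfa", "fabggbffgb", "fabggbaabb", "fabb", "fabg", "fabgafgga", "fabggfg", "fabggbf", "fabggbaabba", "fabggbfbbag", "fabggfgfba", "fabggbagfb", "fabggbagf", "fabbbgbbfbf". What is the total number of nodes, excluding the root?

45

For each word, the new-node count is its length minus the longest prefix already in the trie:
  "fabgagfg" → 8 new (f, a, b, g, a, g, f, g)
  "fabfa" → prefix "fab" already present; 2 new (f, a)
  "fabggbffgb" → prefix "fabg" already present; 6 new (g, b, f, f, g, b)
  "fabggbaabb" → prefix "fabggb" already present; 4 new (a, a, b, b)
  "fabb" → prefix "fab" already present; 1 new (b)
  "fabg" → prefix "fabg" already present; 0 new (none)
  "fabgafgga" → prefix "fabga" already present; 4 new (f, g, g, a)
  "fabggfg" → prefix "fabgg" already present; 2 new (f, g)
  "fabggbf" → prefix "fabggbf" already present; 0 new (none)
  "fabggbaabba" → prefix "fabggbaabb" already present; 1 new (a)
  "fabggbfbbag" → prefix "fabggbf" already present; 4 new (b, b, a, g)
  "fabggfgfba" → prefix "fabggfg" already present; 3 new (f, b, a)
  "fabggbagfb" → prefix "fabggba" already present; 3 new (g, f, b)
  "fabggbagf" → prefix "fabggbagf" already present; 0 new (none)
  "fabbbgbbfbf" → prefix "fabb" already present; 7 new (b, g, b, b, f, b, f)
Total nodes = 8 + 2 + 6 + 4 + 1 + 0 + 4 + 2 + 0 + 1 + 4 + 3 + 3 + 0 + 7 = 45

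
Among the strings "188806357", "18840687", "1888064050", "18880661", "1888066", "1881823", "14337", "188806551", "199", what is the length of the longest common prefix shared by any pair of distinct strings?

The deepest shared node is where two words last agree before diverging.
e.g. "1888066" and "18880661" share the prefix "1888066" of length 7; no pair shares a longer one.
Longest shared-prefix length: 7

7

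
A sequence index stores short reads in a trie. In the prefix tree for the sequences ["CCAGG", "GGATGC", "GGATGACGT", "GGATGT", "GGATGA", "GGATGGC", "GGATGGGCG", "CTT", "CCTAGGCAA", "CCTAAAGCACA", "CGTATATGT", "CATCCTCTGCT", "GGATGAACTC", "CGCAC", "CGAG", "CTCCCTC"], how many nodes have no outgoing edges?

15

Leaves are exactly the stored words that no other stored word extends.
Those words: "CATCCTCTGCT", "CCAGG", "CCTAAAGCACA", "CCTAGGCAA", "CGAG", "CGCAC", "CGTATATGT", "CTCCCTC", "CTT", "GGATGAACTC", "GGATGACGT", "GGATGC", "GGATGGC", "GGATGGGCG", "GGATGT"
Leaf count: 15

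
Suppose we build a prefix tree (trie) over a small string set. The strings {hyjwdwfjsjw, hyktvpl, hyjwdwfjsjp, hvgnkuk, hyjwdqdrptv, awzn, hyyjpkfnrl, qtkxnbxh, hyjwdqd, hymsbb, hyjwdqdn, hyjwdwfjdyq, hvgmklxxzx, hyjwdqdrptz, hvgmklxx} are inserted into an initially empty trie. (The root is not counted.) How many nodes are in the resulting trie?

Count nodes per top-level branch (shared prefixes stored once):
  'a'-branch (awzn): 4 nodes
  'h'-branch (hvgmklxx, hvgmklxxzx, hvgnkuk, hyjwdqd, hyjwdqdn, hyjwdqdrptv, hyjwdqdrptz, hyjwdwfjdyq, hyjwdwfjsjp, hyjwdwfjsjw, hyktvpl, hymsbb, hyyjpkfnrl): 53 nodes
  'q'-branch (qtkxnbxh): 8 nodes
Sum: 65

65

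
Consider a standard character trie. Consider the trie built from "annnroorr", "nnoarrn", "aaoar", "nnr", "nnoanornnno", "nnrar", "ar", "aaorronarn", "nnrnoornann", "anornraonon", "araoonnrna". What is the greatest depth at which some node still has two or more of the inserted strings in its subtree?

The deepest shared node is where two words last agree before diverging.
e.g. "nnoanornnno" and "nnoarrn" share the prefix "nnoa" of length 4; no pair shares a longer one.
Longest shared-prefix length: 4

4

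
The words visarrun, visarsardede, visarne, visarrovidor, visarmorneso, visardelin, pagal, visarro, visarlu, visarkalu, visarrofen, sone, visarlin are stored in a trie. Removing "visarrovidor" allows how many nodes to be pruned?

5

Walk "visarrovidor" from the leaf back toward the root, removing each node that no remaining word uses.
The suffix "vidor" (5 nodes) is used only by "visarrovidor"; the node for "visarro" still has the child "f", so pruning stops there.
Nodes removed: 5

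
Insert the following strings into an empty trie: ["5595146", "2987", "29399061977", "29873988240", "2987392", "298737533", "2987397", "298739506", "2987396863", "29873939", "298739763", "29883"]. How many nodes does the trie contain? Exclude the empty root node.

46

For each word, the new-node count is its length minus the longest prefix already in the trie:
  "5595146" → 7 new (5, 5, 9, 5, 1, 4, 6)
  "2987" → 4 new (2, 9, 8, 7)
  "29399061977" → prefix "29" already present; 9 new (3, 9, 9, 0, 6, 1, 9, 7, 7)
  "29873988240" → prefix "2987" already present; 7 new (3, 9, 8, 8, 2, 4, 0)
  "2987392" → prefix "298739" already present; 1 new (2)
  "298737533" → prefix "29873" already present; 4 new (7, 5, 3, 3)
  "2987397" → prefix "298739" already present; 1 new (7)
  "298739506" → prefix "298739" already present; 3 new (5, 0, 6)
  "2987396863" → prefix "298739" already present; 4 new (6, 8, 6, 3)
  "29873939" → prefix "298739" already present; 2 new (3, 9)
  "298739763" → prefix "2987397" already present; 2 new (6, 3)
  "29883" → prefix "298" already present; 2 new (8, 3)
Total nodes = 7 + 4 + 9 + 7 + 1 + 4 + 1 + 3 + 4 + 2 + 2 + 2 = 46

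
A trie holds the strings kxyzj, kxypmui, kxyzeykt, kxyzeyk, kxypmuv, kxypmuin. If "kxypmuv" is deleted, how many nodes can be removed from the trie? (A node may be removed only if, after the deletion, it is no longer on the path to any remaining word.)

A node on "kxypmuv"'s path can go only if nothing else ends at it or branches off below it.
The suffix "v" (1 node) is used only by "kxypmuv"; the node for "kxypmu" still has the child "i", so pruning stops there.
Nodes removed: 1

1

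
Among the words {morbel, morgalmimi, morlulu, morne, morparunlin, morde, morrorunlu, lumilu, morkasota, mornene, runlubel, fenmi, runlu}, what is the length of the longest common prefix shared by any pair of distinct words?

5

The deepest shared node is where two words last agree before diverging.
e.g. "morne" and "mornene" share the prefix "morne" of length 5; no pair shares a longer one.
Longest shared-prefix length: 5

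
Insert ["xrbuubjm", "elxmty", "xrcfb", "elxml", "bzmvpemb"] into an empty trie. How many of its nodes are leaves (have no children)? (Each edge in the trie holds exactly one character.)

A leaf is a node with no children — equivalently, the end of a word that is not a proper prefix of any other stored word.
Those words: "bzmvpemb", "elxml", "elxmty", "xrbuubjm", "xrcfb"
Leaf count: 5

5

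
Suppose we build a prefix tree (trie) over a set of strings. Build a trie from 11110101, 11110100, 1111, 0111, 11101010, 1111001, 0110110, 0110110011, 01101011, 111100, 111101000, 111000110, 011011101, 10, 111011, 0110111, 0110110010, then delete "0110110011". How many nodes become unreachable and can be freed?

1

After clearing the end-marker at "0110110011", prune upward until reaching a node still needed by another word.
The suffix "1" (1 node) is used only by "0110110011"; the node for "011011001" still has the child "0", so pruning stops there.
Nodes removed: 1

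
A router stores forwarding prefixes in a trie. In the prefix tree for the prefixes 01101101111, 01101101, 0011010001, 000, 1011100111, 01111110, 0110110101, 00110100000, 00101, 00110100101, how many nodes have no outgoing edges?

9

A leaf is a node with no children — equivalently, the end of a word that is not a proper prefix of any other stored word.
Those words: "000", "00101", "00110100000", "0011010001", "00110100101", "0110110101", "01101101111", "01111110", "1011100111"
Leaf count: 9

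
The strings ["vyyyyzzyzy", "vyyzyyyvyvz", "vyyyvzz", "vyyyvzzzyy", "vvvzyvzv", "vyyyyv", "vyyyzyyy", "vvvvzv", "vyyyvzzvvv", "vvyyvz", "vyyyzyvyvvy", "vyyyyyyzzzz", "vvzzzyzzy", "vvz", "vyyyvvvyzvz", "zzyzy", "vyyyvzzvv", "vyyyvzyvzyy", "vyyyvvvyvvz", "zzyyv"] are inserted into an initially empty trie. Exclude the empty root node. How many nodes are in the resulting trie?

Insert word by word; a character creates a node only if that edge doesn't already exist:
  "vyyyyzzyzy" → 10 new (v, y, y, y, y, z, z, y, z, y)
  "vyyzyyyvyvz" → prefix "vyy" already present; 8 new (z, y, y, y, v, y, v, z)
  "vyyyvzz" → prefix "vyyy" already present; 3 new (v, z, z)
  "vyyyvzzzyy" → prefix "vyyyvzz" already present; 3 new (z, y, y)
  "vvvzyvzv" → prefix "v" already present; 7 new (v, v, z, y, v, z, v)
  "vyyyyv" → prefix "vyyyy" already present; 1 new (v)
  "vyyyzyyy" → prefix "vyyy" already present; 4 new (z, y, y, y)
  "vvvvzv" → prefix "vvv" already present; 3 new (v, z, v)
  "vyyyvzzvvv" → prefix "vyyyvzz" already present; 3 new (v, v, v)
  "vvyyvz" → prefix "vv" already present; 4 new (y, y, v, z)
  "vyyyzyvyvvy" → prefix "vyyyzy" already present; 5 new (v, y, v, v, y)
  "vyyyyyyzzzz" → prefix "vyyyy" already present; 6 new (y, y, z, z, z, z)
  "vvzzzyzzy" → prefix "vv" already present; 7 new (z, z, z, y, z, z, y)
  "vvz" → prefix "vvz" already present; 0 new (none)
  "vyyyvvvyzvz" → prefix "vyyyv" already present; 6 new (v, v, y, z, v, z)
  "zzyzy" → 5 new (z, z, y, z, y)
  "vyyyvzzvv" → prefix "vyyyvzzvv" already present; 0 new (none)
  "vyyyvzyvzyy" → prefix "vyyyvz" already present; 5 new (y, v, z, y, y)
  "vyyyvvvyvvz" → prefix "vyyyvvvy" already present; 3 new (v, v, z)
  "zzyyv" → prefix "zzy" already present; 2 new (y, v)
Total nodes = 10 + 8 + 3 + 3 + 7 + 1 + 4 + 3 + 3 + 4 + 5 + 6 + 7 + 0 + 6 + 5 + 0 + 5 + 3 + 2 = 85

85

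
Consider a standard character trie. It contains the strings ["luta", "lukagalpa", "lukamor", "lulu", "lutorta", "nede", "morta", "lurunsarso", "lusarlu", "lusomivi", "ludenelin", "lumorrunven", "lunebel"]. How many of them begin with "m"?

Traverse to the node for "m", then collect every word in that subtree.
Matches: "morta"
Count: 1

1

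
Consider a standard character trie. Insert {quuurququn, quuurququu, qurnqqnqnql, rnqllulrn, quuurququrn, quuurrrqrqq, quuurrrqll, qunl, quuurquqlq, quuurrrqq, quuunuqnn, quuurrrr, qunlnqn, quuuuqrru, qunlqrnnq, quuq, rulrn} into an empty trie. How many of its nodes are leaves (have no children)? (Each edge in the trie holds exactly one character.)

Leaves are exactly the stored words that no other stored word extends.
Those words: "qunlnqn", "qunlqrnnq", "qurnqqnqnql", "quuq", "quuunuqnn", "quuurquqlq", "quuurququn", "quuurququrn", "quuurququu", "quuurrrqll", "quuurrrqq", "quuurrrqrqq", "quuurrrr", "quuuuqrru", "rnqllulrn", "rulrn"
Leaf count: 16

16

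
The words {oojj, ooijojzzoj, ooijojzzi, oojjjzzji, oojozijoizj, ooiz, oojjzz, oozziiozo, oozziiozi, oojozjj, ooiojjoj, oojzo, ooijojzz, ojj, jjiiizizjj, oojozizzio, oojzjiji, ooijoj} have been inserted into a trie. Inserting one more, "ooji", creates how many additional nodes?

Walking "ooji" from the root, the first 3 characters ("ooj") follow existing edges; "i" is the first miss.
New nodes needed: |"ooji"| − 3 = 4 − 3 = 1.

1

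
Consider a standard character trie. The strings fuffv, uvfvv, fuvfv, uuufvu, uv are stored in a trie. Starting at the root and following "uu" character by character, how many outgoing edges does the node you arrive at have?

1

Walk "uu" from the root, arriving at one node.
Distinct next characters after "uu": u.
That node has 1 child edge.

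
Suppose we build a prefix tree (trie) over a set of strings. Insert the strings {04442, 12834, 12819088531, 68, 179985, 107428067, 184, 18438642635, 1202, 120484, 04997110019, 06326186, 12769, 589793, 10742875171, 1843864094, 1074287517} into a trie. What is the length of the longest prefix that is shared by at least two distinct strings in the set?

The deepest shared node is where two words last agree before diverging.
e.g. "1074287517" and "10742875171" share the prefix "1074287517" of length 10; no pair shares a longer one.
Longest shared-prefix length: 10

10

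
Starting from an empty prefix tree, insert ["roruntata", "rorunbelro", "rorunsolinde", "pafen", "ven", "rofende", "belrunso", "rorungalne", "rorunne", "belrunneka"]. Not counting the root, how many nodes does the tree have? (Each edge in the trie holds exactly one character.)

53

Trace insertions, counting only characters that open a new branch:
  "roruntata" → 9 new (r, o, r, u, n, t, a, t, a)
  "rorunbelro" → prefix "rorun" already present; 5 new (b, e, l, r, o)
  "rorunsolinde" → prefix "rorun" already present; 7 new (s, o, l, i, n, d, e)
  "pafen" → 5 new (p, a, f, e, n)
  "ven" → 3 new (v, e, n)
  "rofende" → prefix "ro" already present; 5 new (f, e, n, d, e)
  "belrunso" → 8 new (b, e, l, r, u, n, s, o)
  "rorungalne" → prefix "rorun" already present; 5 new (g, a, l, n, e)
  "rorunne" → prefix "rorun" already present; 2 new (n, e)
  "belrunneka" → prefix "belrun" already present; 4 new (n, e, k, a)
Total nodes = 9 + 5 + 7 + 5 + 3 + 5 + 8 + 5 + 2 + 4 = 53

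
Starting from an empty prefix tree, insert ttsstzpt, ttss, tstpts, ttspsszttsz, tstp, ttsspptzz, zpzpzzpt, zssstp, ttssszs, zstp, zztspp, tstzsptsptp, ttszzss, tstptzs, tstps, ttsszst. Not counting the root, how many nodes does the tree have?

67

Insert word by word; a character creates a node only if that edge doesn't already exist:
  "ttsstzpt" → 8 new (t, t, s, s, t, z, p, t)
  "ttss" → prefix "ttss" already present; 0 new (none)
  "tstpts" → prefix "t" already present; 5 new (s, t, p, t, s)
  "ttspsszttsz" → prefix "tts" already present; 8 new (p, s, s, z, t, t, s, z)
  "tstp" → prefix "tstp" already present; 0 new (none)
  "ttsspptzz" → prefix "ttss" already present; 5 new (p, p, t, z, z)
  "zpzpzzpt" → 8 new (z, p, z, p, z, z, p, t)
  "zssstp" → prefix "z" already present; 5 new (s, s, s, t, p)
  "ttssszs" → prefix "ttss" already present; 3 new (s, z, s)
  "zstp" → prefix "zs" already present; 2 new (t, p)
  "zztspp" → prefix "z" already present; 5 new (z, t, s, p, p)
  "tstzsptsptp" → prefix "tst" already present; 8 new (z, s, p, t, s, p, t, p)
  "ttszzss" → prefix "tts" already present; 4 new (z, z, s, s)
  "tstptzs" → prefix "tstpt" already present; 2 new (z, s)
  "tstps" → prefix "tstp" already present; 1 new (s)
  "ttsszst" → prefix "ttss" already present; 3 new (z, s, t)
Total nodes = 8 + 0 + 5 + 8 + 0 + 5 + 8 + 5 + 3 + 2 + 5 + 8 + 4 + 2 + 1 + 3 = 67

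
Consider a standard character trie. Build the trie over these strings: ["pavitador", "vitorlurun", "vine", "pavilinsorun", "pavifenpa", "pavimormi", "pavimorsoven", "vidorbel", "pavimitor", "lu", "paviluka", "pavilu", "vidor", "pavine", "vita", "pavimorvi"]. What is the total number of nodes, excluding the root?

Trace insertions, counting only characters that open a new branch:
  "pavitador" → 9 new (p, a, v, i, t, a, d, o, r)
  "vitorlurun" → 10 new (v, i, t, o, r, l, u, r, u, n)
  "vine" → prefix "vi" already present; 2 new (n, e)
  "pavilinsorun" → prefix "pavi" already present; 8 new (l, i, n, s, o, r, u, n)
  "pavifenpa" → prefix "pavi" already present; 5 new (f, e, n, p, a)
  "pavimormi" → prefix "pavi" already present; 5 new (m, o, r, m, i)
  "pavimorsoven" → prefix "pavimor" already present; 5 new (s, o, v, e, n)
  "vidorbel" → prefix "vi" already present; 6 new (d, o, r, b, e, l)
  "pavimitor" → prefix "pavim" already present; 4 new (i, t, o, r)
  "lu" → 2 new (l, u)
  "paviluka" → prefix "pavil" already present; 3 new (u, k, a)
  "pavilu" → prefix "pavilu" already present; 0 new (none)
  "vidor" → prefix "vidor" already present; 0 new (none)
  "pavine" → prefix "pavi" already present; 2 new (n, e)
  "vita" → prefix "vit" already present; 1 new (a)
  "pavimorvi" → prefix "pavimor" already present; 2 new (v, i)
Total nodes = 9 + 10 + 2 + 8 + 5 + 5 + 5 + 6 + 4 + 2 + 3 + 0 + 0 + 2 + 1 + 2 = 64

64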